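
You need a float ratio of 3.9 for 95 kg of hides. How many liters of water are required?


370.5 L


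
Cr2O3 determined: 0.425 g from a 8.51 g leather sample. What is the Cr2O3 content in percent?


Cr2O3% = 0.425 / 8.51 x 100
Cr2O3% = 4.99%


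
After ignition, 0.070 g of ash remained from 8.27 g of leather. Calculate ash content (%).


Ash% = 0.070 / 8.27 x 100
Ash% = 0.85%


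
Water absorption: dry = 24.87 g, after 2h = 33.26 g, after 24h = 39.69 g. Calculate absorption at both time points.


2h absorption = 33.7%
24h absorption = 59.6%

WA (2h) = (33.26 - 24.87) / 24.87 x 100 = 33.7%
WA (24h) = (39.69 - 24.87) / 24.87 x 100 = 59.6%


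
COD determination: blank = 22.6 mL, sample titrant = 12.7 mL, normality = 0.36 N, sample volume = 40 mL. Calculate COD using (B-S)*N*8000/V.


COD = (22.6 - 12.7) x 0.36 x 8000 / 40
COD = 9.9 x 0.36 x 8000 / 40
COD = 712.8 mg/L


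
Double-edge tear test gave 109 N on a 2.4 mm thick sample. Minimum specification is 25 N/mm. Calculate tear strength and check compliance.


Tear strength = 45.4 N/mm
Compliant: Yes


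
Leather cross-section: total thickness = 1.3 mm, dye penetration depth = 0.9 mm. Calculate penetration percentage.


Penetration% = 0.9 / 1.3 x 100
Penetration = 69.2%


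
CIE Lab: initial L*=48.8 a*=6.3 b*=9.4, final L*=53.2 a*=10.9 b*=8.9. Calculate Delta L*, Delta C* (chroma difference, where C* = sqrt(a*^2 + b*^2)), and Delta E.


Delta L* = 4.4
Delta C* = 2.76
Delta E = 6.39

Delta L* = 53.2 - 48.8 = 4.4
C1* = sqrt((6.3)^2 + (9.4)^2) = 11.316
C2* = sqrt((10.9)^2 + (8.9)^2) = 14.072
Delta C* = 14.072 - 11.316 = 2.76
Delta E = sqrt((4.4)^2 + (4.6)^2 + (-0.5)^2) = 6.39


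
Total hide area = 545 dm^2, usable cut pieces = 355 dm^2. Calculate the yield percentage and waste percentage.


Yield = 65.1%
Waste = 34.9%

Yield = 355 / 545 x 100 = 65.1%
Waste = 545 - 355 = 190 dm^2
Waste% = 100 - 65.1 = 34.9%


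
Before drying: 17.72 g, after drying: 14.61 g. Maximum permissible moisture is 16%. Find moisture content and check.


MC = (17.72 - 14.61) / 17.72 x 100 = 17.6%
Maximum: 16%
Acceptable: No


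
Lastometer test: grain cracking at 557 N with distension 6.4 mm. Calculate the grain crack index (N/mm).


87.0 N/mm

Grain crack index = force / distension
Index = 557 / 6.4 = 87.0 N/mm


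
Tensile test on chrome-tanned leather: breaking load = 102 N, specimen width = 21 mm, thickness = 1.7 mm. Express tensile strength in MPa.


2.86 MPa


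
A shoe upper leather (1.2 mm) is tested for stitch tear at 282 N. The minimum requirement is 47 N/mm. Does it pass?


STS = 235.0 N/mm
Passes: Yes

STS = 282 / 1.2 = 235.0 N/mm
Minimum required: 47 N/mm
Passes: Yes


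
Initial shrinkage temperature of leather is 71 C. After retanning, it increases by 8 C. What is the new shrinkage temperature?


New Ts = 71 + 8 = 79 C


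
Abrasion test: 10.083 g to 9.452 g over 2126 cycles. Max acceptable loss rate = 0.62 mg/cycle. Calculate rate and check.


Loss = 10.083 - 9.452 = 0.631 g
Rate = 0.631 g / 2126 cycles x 1000 = 0.297 mg/cycle
Max = 0.62 mg/cycle
Passes: Yes


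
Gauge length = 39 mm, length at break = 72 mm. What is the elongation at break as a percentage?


Extension = 72 - 39 = 33 mm
Elongation = 33 / 39 x 100 = 84.6%


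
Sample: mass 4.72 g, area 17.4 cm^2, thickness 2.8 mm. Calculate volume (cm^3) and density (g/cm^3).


Volume = 4.872 cm^3
Density = 0.969 g/cm^3


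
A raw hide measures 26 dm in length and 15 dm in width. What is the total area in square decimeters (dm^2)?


390 dm^2


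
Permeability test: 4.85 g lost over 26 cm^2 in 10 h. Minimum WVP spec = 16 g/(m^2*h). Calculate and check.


WVP = 4.85 / (26 x 10) x 10000 = 186.54 g/(m^2*h)
Minimum: 16 g/(m^2*h)
Meets spec: Yes


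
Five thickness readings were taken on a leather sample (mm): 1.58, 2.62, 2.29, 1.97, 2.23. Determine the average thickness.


Sum = 1.58 + 2.62 + 2.29 + 1.97 + 2.23 = 10.69
Average = 10.69 / 5 = 2.14 mm


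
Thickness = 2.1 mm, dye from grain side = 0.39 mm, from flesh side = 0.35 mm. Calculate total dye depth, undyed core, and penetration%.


Total dyed = 0.74 mm
Undyed core = 1.36 mm
Penetration = 35.2%

Total dyed = 0.39 + 0.35 = 0.74 mm
Undyed core = 2.1 - 0.74 = 1.36 mm
Penetration = 0.74 / 2.1 x 100 = 35.2%


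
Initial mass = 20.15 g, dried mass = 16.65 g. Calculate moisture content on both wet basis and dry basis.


Moisture lost = 20.15 - 16.65 = 3.50 g
Wet basis MC = 3.50 / 20.15 x 100 = 17.4%
Dry basis MC = 3.50 / 16.65 x 100 = 21.0%


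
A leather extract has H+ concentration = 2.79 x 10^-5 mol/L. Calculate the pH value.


pH = 4.55

pH = -log10[H+]
pH = -log10(2.79 x 10^-5) = 4.55


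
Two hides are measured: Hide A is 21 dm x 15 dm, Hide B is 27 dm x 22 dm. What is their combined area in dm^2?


909 dm^2

Hide A area = 21 x 15 = 315 dm^2
Hide B area = 27 x 22 = 594 dm^2
Total = 315 + 594 = 909 dm^2


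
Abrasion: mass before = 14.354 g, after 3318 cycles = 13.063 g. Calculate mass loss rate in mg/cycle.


0.389 mg/cycle

Mass loss = 14.354 - 13.063 = 1.291 g
Rate = 1.291 / 3318 x 1000 = 0.389 mg/cycle


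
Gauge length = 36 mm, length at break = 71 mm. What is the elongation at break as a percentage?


Extension = 71 - 36 = 35 mm
Elongation = 35 / 36 x 100 = 97.2%


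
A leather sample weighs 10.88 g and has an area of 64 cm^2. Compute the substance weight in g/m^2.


1700.0 g/m^2


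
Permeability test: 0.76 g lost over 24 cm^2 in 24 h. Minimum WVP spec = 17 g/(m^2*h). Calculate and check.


WVP = 13.19 g/(m^2*h)
Meets specification: No


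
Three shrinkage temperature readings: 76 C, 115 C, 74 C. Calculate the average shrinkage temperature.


Average = (76 + 115 + 74) / 3
Average = 265 / 3 = 88.3 C


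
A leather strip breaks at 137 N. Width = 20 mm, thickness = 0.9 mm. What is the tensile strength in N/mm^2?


7.61 N/mm^2

Cross-sectional area = 20 x 0.9 = 18.0 mm^2
Tensile strength = 137 / 18.0 = 7.61 N/mm^2


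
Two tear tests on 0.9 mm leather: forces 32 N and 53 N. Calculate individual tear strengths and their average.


Tear 1 = 35.6 N/mm
Tear 2 = 58.9 N/mm
Average = 47.3 N/mm


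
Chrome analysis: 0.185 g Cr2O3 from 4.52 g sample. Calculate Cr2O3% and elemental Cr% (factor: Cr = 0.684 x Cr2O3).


Cr2O3% = 0.185 / 4.52 x 100 = 4.09%
Cr% = 4.09 x 0.684 = 2.80%


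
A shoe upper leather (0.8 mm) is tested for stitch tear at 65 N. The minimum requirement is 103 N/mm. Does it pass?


STS = 81.3 N/mm
Passes: No

STS = 65 / 0.8 = 81.3 N/mm
Minimum required: 103 N/mm
Passes: No


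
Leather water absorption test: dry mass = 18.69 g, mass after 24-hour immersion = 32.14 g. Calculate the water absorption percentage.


72.0%


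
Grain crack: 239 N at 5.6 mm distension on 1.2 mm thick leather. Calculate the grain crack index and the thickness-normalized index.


Crack index = 239 / 5.6 = 42.7 N/mm
Normalized = 42.7 / 1.2 = 35.6 N/mm per mm


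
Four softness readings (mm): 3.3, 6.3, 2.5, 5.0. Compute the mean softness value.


4.28 mm

Sum = 3.3 + 6.3 + 2.5 + 5.0
Mean = 17.1 / 4 = 4.28 mm


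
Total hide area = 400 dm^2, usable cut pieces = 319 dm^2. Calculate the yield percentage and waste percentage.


Yield = 79.8%
Waste = 20.2%

Yield = 319 / 400 x 100 = 79.8%
Waste = 400 - 319 = 81 dm^2
Waste% = 100 - 79.8 = 20.2%


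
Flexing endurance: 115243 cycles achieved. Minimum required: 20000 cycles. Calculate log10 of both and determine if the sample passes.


Achieved: log10 = 5.06
Required: log10 = 4.30
Passes: Yes


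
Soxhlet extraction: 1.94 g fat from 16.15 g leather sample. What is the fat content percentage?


Fat content = 1.94 / 16.15 x 100
Fat = 12.0%


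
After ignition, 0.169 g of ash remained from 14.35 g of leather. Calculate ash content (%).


1.18%

Ash% = 0.169 / 14.35 x 100
Ash% = 1.18%


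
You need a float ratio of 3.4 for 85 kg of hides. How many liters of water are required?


Water = hide weight x target ratio
Water = 85 x 3.4 = 289.0 L


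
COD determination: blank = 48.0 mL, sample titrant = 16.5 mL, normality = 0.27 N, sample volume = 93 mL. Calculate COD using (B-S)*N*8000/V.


731.6 mg/L

COD = (48.0 - 16.5) x 0.27 x 8000 / 93
COD = 31.5 x 0.27 x 8000 / 93
COD = 731.6 mg/L


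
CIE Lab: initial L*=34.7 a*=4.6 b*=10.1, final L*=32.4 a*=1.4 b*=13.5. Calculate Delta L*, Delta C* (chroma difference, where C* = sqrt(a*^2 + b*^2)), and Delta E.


Delta L* = 32.4 - 34.7 = -2.3
C1* = sqrt((4.6)^2 + (10.1)^2) = 11.098
C2* = sqrt((1.4)^2 + (13.5)^2) = 13.572
Delta C* = 13.572 - 11.098 = 2.47
Delta E = sqrt((-2.3)^2 + (-3.2)^2 + (3.4)^2) = 5.20


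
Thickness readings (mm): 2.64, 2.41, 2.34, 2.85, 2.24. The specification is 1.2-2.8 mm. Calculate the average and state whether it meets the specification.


Average = 2.50 mm
Within specification: Yes

Sum = 12.48
Average = 12.48 / 5 = 2.50 mm
Specification range: 1.2 to 2.8 mm
Within spec: Yes


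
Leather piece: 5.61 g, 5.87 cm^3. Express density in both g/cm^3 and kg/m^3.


Density = 5.61 / 5.87 = 0.956 g/cm^3
Convert: 0.956 x 1000 = 956 kg/m^3


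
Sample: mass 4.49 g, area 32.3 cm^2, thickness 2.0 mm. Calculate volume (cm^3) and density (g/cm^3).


Thickness in cm = 2.0 / 10 = 0.20 cm
Volume = 32.3 x 0.20 = 6.460 cm^3
Density = 4.49 / 6.460 = 0.695 g/cm^3


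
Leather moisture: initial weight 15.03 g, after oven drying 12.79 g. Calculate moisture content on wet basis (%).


14.9%


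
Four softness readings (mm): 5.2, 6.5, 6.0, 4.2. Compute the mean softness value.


Sum = 5.2 + 6.5 + 6.0 + 4.2
Mean = 21.9 / 4 = 5.48 mm


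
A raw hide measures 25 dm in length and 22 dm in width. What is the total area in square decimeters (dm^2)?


Area = length x width
Area = 25 x 22 = 550 dm^2


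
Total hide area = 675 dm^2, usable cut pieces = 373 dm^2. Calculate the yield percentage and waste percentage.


Yield = 373 / 675 x 100 = 55.3%
Waste = 675 - 373 = 302 dm^2
Waste% = 100 - 55.3 = 44.7%


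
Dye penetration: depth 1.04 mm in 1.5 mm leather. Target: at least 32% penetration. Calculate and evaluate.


Penetration = 1.04 / 1.5 x 100 = 69.3%
Target: 32%
Meets target: Yes


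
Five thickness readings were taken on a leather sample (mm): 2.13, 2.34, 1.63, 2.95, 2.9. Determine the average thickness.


2.39 mm

Sum = 2.13 + 2.34 + 1.63 + 2.95 + 2.9 = 11.95
Average = 11.95 / 5 = 2.39 mm


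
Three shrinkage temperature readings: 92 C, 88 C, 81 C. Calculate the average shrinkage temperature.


Average = (92 + 88 + 81) / 3
Average = 261 / 3 = 87.0 C


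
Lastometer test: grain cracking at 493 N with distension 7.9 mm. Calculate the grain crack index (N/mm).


Grain crack index = force / distension
Index = 493 / 7.9 = 62.4 N/mm


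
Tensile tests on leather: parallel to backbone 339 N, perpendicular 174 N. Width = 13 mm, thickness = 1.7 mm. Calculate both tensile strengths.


Parallel = 15.34 N/mm^2
Perpendicular = 7.87 N/mm^2

Area = 13 x 1.7 = 22.1 mm^2
TS (parallel) = 339 / 22.1 = 15.34 N/mm^2
TS (perpendicular) = 174 / 22.1 = 7.87 N/mm^2


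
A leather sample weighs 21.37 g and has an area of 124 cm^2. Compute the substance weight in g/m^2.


Substance weight = mass / area x 10000
SW = 21.37 / 124 x 10000
SW = 1723.4 g/m^2


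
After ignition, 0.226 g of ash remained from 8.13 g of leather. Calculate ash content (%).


2.78%

Ash% = 0.226 / 8.13 x 100
Ash% = 2.78%


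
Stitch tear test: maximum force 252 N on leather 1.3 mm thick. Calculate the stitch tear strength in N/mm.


Stitch tear strength = force / thickness
STS = 252 / 1.3 = 193.8 N/mm


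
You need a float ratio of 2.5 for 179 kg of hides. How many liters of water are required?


Water = hide weight x target ratio
Water = 179 x 2.5 = 447.5 L


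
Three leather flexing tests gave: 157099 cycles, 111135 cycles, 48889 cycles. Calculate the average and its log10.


Average = 105708 cycles
log10 = 5.02


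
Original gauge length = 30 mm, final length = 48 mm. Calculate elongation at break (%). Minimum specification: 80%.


Elongation = 60.0%
Meets spec: No


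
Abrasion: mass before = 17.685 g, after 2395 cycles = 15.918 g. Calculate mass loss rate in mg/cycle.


0.738 mg/cycle


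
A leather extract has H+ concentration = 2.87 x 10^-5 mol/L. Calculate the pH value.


pH = 4.54


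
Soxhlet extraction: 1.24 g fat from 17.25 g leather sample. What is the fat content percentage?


Fat content = 1.24 / 17.25 x 100
Fat = 7.2%


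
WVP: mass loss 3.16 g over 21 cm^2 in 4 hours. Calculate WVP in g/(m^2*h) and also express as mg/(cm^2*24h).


WVP = 3.16 / (21 x 4) x 10000 = 376.19 g/(m^2*h)
Mass loss in mg = 3.16 x 1000 = 3160 mg
Per cm^2 per 24h in mg: 3160 x 24 / (21 x 4) = 75840 / 84 = 902.86 mg/(cm^2*24h)


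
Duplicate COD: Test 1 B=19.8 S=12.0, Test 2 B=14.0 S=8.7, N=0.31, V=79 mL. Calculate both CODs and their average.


COD1 = (19.8 - 12.0) x 0.31 x 8000 / 79 = 244.9 mg/L
COD2 = (14.0 - 8.7) x 0.31 x 8000 / 79 = 166.4 mg/L
Average = (244.9 + 166.4) / 2 = 205.7 mg/L


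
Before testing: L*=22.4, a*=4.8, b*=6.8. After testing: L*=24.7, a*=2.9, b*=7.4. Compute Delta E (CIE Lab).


dL = 24.7 - 22.4 = 2.3
da = 2.9 - 4.8 = -1.9
db = 7.4 - 6.8 = 0.6
dE = sqrt((2.3)^2 + (-1.9)^2 + (0.6)^2) = 3.04


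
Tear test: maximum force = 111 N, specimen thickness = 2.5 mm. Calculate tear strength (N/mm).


Tear strength = force / thickness
Tear = 111 / 2.5 = 44.4 N/mm


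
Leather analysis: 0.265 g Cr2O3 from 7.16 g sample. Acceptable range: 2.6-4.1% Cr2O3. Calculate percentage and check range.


Cr2O3% = 0.265 / 7.16 x 100 = 3.70%
Acceptable range: 2.6 to 4.1%
Within range: Yes


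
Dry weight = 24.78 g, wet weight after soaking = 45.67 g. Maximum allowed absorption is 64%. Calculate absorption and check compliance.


WA = (45.67 - 24.78) / 24.78 x 100 = 84.3%
Maximum allowed: 64%
Compliant: No


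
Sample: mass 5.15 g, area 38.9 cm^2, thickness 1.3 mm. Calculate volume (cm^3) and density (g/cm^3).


Thickness in cm = 1.3 / 10 = 0.13 cm
Volume = 38.9 x 0.13 = 5.057 cm^3
Density = 5.15 / 5.057 = 1.018 g/cm^3


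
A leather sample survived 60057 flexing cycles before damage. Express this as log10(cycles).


4.78

log10(60057) = 4.78


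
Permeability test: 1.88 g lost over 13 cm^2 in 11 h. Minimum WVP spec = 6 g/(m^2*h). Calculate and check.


WVP = 131.47 g/(m^2*h)
Meets specification: Yes

WVP = 1.88 / (13 x 11) x 10000 = 131.47 g/(m^2*h)
Minimum: 6 g/(m^2*h)
Meets spec: Yes


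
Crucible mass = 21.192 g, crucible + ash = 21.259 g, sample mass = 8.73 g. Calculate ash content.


Ash mass = 21.259 - 21.192 = 0.067 g
Ash% = 0.067 / 8.73 x 100 = 0.77%


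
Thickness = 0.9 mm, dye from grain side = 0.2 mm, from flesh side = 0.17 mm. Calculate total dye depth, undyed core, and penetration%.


Total dyed = 0.37 mm
Undyed core = 0.53 mm
Penetration = 41.1%


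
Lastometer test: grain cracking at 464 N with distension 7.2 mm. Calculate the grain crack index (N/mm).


64.4 N/mm

Grain crack index = force / distension
Index = 464 / 7.2 = 64.4 N/mm


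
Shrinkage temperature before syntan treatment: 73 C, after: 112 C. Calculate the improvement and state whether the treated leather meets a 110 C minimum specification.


Improvement = 112 - 73 = 39 C
Spec check: 112 C >= 110 C? Yes


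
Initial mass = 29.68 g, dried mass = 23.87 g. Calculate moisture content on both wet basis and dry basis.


Wet basis = 19.6%
Dry basis = 24.3%


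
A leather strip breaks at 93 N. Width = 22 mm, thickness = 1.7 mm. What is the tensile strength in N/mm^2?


2.49 N/mm^2

Cross-sectional area = 22 x 1.7 = 37.4 mm^2
Tensile strength = 93 / 37.4 = 2.49 N/mm^2


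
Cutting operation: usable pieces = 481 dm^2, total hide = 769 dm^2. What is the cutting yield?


Yield = usable / total x 100
Yield = 481 / 769 x 100 = 62.5%


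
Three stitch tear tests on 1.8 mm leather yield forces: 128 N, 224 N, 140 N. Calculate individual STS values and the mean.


STS1 = 128 / 1.8 = 71.1 N/mm
STS2 = 224 / 1.8 = 124.4 N/mm
STS3 = 140 / 1.8 = 77.8 N/mm
Mean = (71.1 + 124.4 + 77.8) / 3 = 91.1 N/mm


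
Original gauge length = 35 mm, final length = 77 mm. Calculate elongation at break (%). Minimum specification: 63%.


Elongation = 120.0%
Meets spec: Yes

Extension = 77 - 35 = 42 mm
Elongation = 42 / 35 x 100 = 120.0%
Minimum required: 63%
Meets specification: Yes


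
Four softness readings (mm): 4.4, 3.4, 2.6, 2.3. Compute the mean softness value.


Sum = 4.4 + 3.4 + 2.6 + 2.3
Mean = 12.7 / 4 = 3.18 mm


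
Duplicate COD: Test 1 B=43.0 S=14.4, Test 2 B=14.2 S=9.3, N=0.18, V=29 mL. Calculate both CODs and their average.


COD1 = (43.0 - 14.4) x 0.18 x 8000 / 29 = 1420.1 mg/L
COD2 = (14.2 - 9.3) x 0.18 x 8000 / 29 = 243.3 mg/L
Average = (1420.1 + 243.3) / 2 = 831.7 mg/L


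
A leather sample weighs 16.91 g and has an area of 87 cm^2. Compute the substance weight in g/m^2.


1943.7 g/m^2


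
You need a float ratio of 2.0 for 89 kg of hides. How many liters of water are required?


Water = hide weight x target ratio
Water = 89 x 2.0 = 178.0 L


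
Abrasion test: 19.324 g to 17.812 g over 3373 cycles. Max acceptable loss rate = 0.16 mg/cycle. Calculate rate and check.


Loss = 19.324 - 17.812 = 1.512 g
Rate = 1.512 g / 3373 cycles x 1000 = 0.448 mg/cycle
Max = 0.16 mg/cycle
Passes: No


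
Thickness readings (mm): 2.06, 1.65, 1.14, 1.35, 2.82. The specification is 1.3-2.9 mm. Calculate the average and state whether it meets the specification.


Sum = 9.02
Average = 9.02 / 5 = 1.80 mm
Specification range: 1.3 to 2.9 mm
Within spec: Yes


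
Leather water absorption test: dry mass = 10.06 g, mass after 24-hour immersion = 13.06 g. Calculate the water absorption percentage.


Water absorbed = 13.06 - 10.06 = 3.00 g
WA% = 3.00 / 10.06 x 100 = 29.8%


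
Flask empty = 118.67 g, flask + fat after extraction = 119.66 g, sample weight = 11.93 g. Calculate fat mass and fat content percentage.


Fat mass = 119.66 - 118.67 = 0.99 g
Fat% = 0.99 / 11.93 x 100 = 8.3%


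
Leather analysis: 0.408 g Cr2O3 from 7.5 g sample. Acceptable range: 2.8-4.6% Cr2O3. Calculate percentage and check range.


Cr2O3 = 5.44%
Within range: No

Cr2O3% = 0.408 / 7.5 x 100 = 5.44%
Acceptable range: 2.8 to 4.6%
Within range: No


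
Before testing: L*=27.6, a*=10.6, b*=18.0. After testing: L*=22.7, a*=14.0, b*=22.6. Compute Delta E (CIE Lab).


Delta E = 7.53

dL = 22.7 - 27.6 = -4.9
da = 14.0 - 10.6 = 3.4
db = 22.6 - 18.0 = 4.6
dE = sqrt((-4.9)^2 + (3.4)^2 + (4.6)^2) = 7.53


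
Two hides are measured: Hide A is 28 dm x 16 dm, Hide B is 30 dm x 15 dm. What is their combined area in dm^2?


Hide A area = 28 x 16 = 448 dm^2
Hide B area = 30 x 15 = 450 dm^2
Total = 448 + 450 = 898 dm^2


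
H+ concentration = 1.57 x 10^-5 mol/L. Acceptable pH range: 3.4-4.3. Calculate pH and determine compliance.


pH = 4.80
Compliant: No

pH = -log10(1.57 x 10^-5) = 4.80
Range: 3.4 to 4.3
Compliant: No


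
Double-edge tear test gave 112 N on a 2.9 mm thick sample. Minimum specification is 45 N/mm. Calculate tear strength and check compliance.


Tear strength = 112 / 2.9 = 38.6 N/mm
Required minimum = 45 N/mm
Compliant: No


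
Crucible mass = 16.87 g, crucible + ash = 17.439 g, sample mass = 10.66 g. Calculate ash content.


Ash mass = 17.439 - 16.87 = 0.569 g
Ash% = 0.569 / 10.66 x 100 = 5.34%


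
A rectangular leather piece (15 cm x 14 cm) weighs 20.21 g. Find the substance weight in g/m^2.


Area = 15 x 14 = 210 cm^2
SW = 20.21 / 210 x 10000 = 962.4 g/m^2


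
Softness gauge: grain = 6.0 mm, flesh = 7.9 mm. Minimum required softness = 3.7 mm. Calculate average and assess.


Average = (6.0 + 7.9) / 2 = 6.95 mm
Minimum = 3.7 mm
Meets requirement: Yes


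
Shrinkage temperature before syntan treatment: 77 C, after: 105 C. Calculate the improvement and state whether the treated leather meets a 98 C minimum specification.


Improvement = 28 C
Meets 98 C spec: Yes

Improvement = 105 - 77 = 28 C
Spec check: 105 C >= 98 C? Yes


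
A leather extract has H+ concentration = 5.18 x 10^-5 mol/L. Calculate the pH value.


pH = -log10[H+]
pH = -log10(5.18 x 10^-5) = 4.29


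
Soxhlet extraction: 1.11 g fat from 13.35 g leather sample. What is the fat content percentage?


Fat content = 1.11 / 13.35 x 100
Fat = 8.3%


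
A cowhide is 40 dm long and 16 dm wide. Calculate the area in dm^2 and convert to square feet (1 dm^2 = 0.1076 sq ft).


Area = 40 x 16 = 640 dm^2
Conversion: 640 x 0.1076 = 68.86 sq ft


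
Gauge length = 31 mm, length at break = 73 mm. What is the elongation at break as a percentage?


135.5%

Extension = 73 - 31 = 42 mm
Elongation = 42 / 31 x 100 = 135.5%


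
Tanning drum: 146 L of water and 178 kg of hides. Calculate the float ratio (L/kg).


0.8


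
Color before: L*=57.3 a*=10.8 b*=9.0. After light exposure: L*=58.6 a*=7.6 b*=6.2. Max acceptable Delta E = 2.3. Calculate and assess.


dL = 1.3, da = -3.2, db = -2.8
dE = sqrt((1.3)^2 + (-3.2)^2 + (-2.8)^2) = 4.45
Max = 2.3
Passes: No


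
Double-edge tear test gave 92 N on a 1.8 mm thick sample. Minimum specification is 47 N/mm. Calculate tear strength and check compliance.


Tear strength = 51.1 N/mm
Compliant: Yes

Tear strength = 92 / 1.8 = 51.1 N/mm
Required minimum = 47 N/mm
Compliant: Yes


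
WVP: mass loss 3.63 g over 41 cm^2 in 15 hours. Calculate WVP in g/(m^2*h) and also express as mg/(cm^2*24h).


WVP = 3.63 / (41 x 15) x 10000 = 59.02 g/(m^2*h)
Mass loss in mg = 3.63 x 1000 = 3630 mg
Per cm^2 per 24h in mg: 3630 x 24 / (41 x 15) = 87120 / 615 = 141.66 mg/(cm^2*24h)


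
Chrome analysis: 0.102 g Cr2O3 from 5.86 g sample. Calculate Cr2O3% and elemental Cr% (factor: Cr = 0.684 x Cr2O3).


Cr2O3 = 1.74%
Cr = 1.19%

Cr2O3% = 0.102 / 5.86 x 100 = 1.74%
Cr% = 1.74 x 0.684 = 1.19%


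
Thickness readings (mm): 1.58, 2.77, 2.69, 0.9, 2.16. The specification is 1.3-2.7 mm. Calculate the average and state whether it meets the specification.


Average = 2.02 mm
Within specification: Yes

Sum = 10.10
Average = 10.10 / 5 = 2.02 mm
Specification range: 1.3 to 2.7 mm
Within spec: Yes


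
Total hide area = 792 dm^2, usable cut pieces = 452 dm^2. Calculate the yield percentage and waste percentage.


Yield = 57.1%
Waste = 42.9%

Yield = 452 / 792 x 100 = 57.1%
Waste = 792 - 452 = 340 dm^2
Waste% = 100 - 57.1 = 42.9%


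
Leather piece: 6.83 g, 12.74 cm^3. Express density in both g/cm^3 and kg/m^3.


Density = 6.83 / 12.74 = 0.536 g/cm^3
Convert: 0.536 x 1000 = 536 kg/m^3


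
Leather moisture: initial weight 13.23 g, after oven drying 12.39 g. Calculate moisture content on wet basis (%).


6.3%

Moisture = 13.23 - 12.39 = 0.84 g
MC = 0.84 / 13.23 x 100 = 6.3%


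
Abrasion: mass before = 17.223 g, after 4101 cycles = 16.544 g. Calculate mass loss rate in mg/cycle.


0.166 mg/cycle

Mass loss = 17.223 - 16.544 = 0.679 g
Rate = 0.679 / 4101 x 1000 = 0.166 mg/cycle


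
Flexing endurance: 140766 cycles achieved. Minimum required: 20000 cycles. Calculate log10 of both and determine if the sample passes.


Achieved: log10 = 5.15
Required: log10 = 4.30
Passes: Yes

log10(140766) = 5.15
log10(20000) = 4.30
Passes: Yes


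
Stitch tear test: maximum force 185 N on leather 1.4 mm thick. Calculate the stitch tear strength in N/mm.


132.1 N/mm


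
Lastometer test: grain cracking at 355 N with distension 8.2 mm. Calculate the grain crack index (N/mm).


Grain crack index = force / distension
Index = 355 / 8.2 = 43.3 N/mm


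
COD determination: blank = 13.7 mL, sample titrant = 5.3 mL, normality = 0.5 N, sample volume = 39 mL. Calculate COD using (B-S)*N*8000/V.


861.5 mg/L

COD = (13.7 - 5.3) x 0.5 x 8000 / 39
COD = 8.4 x 0.5 x 8000 / 39
COD = 861.5 mg/L


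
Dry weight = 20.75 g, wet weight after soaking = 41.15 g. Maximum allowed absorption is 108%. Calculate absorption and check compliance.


WA = (41.15 - 20.75) / 20.75 x 100 = 98.3%
Maximum allowed: 108%
Compliant: Yes


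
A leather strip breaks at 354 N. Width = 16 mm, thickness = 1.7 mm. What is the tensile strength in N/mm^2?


Cross-sectional area = 16 x 1.7 = 27.2 mm^2
Tensile strength = 354 / 27.2 = 13.01 N/mm^2


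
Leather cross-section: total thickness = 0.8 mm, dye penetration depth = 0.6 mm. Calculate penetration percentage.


Penetration% = 0.6 / 0.8 x 100
Penetration = 75.0%


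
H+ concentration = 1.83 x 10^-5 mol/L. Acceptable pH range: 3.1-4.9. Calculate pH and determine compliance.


pH = 4.74
Compliant: Yes

pH = -log10(1.83 x 10^-5) = 4.74
Range: 3.1 to 4.9
Compliant: Yes


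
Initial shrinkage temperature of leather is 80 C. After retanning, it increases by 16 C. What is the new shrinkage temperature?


New Ts = 80 + 16 = 96 C


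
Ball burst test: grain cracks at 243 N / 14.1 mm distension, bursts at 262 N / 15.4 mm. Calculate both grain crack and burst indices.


Crack index = 17.2 N/mm
Burst index = 17.0 N/mm

Crack index = 243 / 14.1 = 17.2 N/mm
Burst index = 262 / 15.4 = 17.0 N/mm


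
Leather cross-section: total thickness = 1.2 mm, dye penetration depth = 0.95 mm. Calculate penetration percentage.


79.2%

Penetration% = 0.95 / 1.2 x 100
Penetration = 79.2%


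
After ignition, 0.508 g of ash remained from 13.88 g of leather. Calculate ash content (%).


Ash% = 0.508 / 13.88 x 100
Ash% = 3.66%


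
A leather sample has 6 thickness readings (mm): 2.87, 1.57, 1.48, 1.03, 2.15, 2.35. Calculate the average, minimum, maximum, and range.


Sum = 11.45
Average = 11.45 / 6 = 1.91 mm
Minimum = 1.03 mm
Maximum = 2.87 mm
Range = 2.87 - 1.03 = 1.84 mm


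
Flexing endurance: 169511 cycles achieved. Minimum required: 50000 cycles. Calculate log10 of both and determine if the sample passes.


log10(169511) = 5.23
log10(50000) = 4.70
Passes: Yes


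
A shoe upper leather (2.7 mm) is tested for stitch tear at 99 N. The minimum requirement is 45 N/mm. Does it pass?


STS = 36.7 N/mm
Passes: No


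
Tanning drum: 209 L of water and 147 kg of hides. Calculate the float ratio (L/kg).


1.4

Float ratio = water / hide weight
Ratio = 209 / 147 = 1.4


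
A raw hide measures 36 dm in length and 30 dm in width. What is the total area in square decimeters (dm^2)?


1080 dm^2


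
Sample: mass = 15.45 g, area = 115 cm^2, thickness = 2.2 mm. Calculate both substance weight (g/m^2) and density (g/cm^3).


SW = 15.45 / 115 x 10000 = 1343.5 g/m^2
Volume = 115 x 2.2 / 10 = 25.30 cm^3
Density = 15.45 / 25.30 = 0.611 g/cm^3


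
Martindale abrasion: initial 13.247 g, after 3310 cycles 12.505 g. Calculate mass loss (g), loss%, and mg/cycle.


Loss = 13.247 - 12.505 = 0.742 g
Loss% = 0.742 / 13.247 x 100 = 5.60%
Rate = 0.742 / 3310 x 1000 = 0.224 mg/cycle


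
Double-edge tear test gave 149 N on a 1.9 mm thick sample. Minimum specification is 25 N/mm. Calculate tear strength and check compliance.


Tear strength = 78.4 N/mm
Compliant: Yes

Tear strength = 149 / 1.9 = 78.4 N/mm
Required minimum = 25 N/mm
Compliant: Yes


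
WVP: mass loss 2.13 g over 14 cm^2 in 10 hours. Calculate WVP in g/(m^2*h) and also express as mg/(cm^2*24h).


WVP = 2.13 / (14 x 10) x 10000 = 152.14 g/(m^2*h)
Mass loss in mg = 2.13 x 1000 = 2130 mg
Per cm^2 per 24h in mg: 2130 x 24 / (14 x 10) = 51120 / 140 = 365.14 mg/(cm^2*24h)


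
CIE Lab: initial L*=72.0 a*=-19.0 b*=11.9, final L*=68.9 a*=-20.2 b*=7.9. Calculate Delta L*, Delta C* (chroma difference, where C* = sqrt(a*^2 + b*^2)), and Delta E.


Delta L* = 68.9 - 72.0 = -3.1
C1* = sqrt((-19.0)^2 + (11.9)^2) = 22.419
C2* = sqrt((-20.2)^2 + (7.9)^2) = 21.690
Delta C* = 21.690 - 22.419 = -0.73
Delta E = sqrt((-3.1)^2 + (-1.2)^2 + (-4.0)^2) = 5.20


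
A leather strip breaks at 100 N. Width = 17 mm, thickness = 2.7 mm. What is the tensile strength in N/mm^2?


2.18 N/mm^2


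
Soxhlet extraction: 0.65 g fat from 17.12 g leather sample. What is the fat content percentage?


Fat content = 0.65 / 17.12 x 100
Fat = 3.8%


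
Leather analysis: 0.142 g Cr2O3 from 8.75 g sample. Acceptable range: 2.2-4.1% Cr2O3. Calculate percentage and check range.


Cr2O3% = 0.142 / 8.75 x 100 = 1.62%
Acceptable range: 2.2 to 4.1%
Within range: No


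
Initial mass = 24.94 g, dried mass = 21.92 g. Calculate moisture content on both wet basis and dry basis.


Wet basis = 12.1%
Dry basis = 13.8%


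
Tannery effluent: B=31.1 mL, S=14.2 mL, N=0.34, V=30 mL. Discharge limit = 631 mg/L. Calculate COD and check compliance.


COD = 1532.3 mg/L
Compliant: No


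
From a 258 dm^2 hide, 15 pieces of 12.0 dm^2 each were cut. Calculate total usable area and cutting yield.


Total usable = 15 x 12.0 = 180.0 dm^2
Yield = 180.0 / 258 x 100 = 69.8%


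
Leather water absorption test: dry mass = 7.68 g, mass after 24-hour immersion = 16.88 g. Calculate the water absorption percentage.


Water absorbed = 16.88 - 7.68 = 9.20 g
WA% = 9.20 / 7.68 x 100 = 119.8%


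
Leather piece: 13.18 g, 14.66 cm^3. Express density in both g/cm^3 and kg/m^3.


Density = 13.18 / 14.66 = 0.899 g/cm^3
Convert: 0.899 x 1000 = 899 kg/m^3


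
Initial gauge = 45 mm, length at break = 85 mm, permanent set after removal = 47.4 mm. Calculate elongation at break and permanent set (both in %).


Elongation at break = 88.9%
Permanent set = 5.3%

Elongation at break = (85 - 45) / 45 x 100 = 88.9%
Permanent set = (47.4 - 45) / 45 x 100 = 5.3%


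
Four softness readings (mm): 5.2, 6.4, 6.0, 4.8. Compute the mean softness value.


Sum = 5.2 + 6.4 + 6.0 + 4.8
Mean = 22.4 / 4 = 5.60 mm


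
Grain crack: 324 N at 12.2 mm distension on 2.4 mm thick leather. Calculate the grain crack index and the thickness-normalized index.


Crack index = 324 / 12.2 = 26.6 N/mm
Normalized = 26.6 / 2.4 = 11.1 N/mm per mm


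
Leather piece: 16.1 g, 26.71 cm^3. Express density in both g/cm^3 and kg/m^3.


Density = 16.1 / 26.71 = 0.603 g/cm^3
Convert: 0.603 x 1000 = 603 kg/m^3


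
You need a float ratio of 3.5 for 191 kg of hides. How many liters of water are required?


Water = hide weight x target ratio
Water = 191 x 3.5 = 668.5 L


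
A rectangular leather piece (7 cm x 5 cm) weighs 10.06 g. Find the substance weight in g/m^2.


2874.3 g/m^2

Area = 7 x 5 = 35 cm^2
SW = 10.06 / 35 x 10000 = 2874.3 g/m^2


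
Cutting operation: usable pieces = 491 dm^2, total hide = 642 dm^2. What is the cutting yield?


Yield = usable / total x 100
Yield = 491 / 642 x 100 = 76.5%


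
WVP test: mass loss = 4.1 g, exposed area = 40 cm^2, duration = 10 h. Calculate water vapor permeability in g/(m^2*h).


WVP = mass_loss / (area x time) x 10000
WVP = 4.1 / (40 x 10) x 10000
WVP = 4.1 / 400 x 10000 = 102.50 g/(m^2*h)


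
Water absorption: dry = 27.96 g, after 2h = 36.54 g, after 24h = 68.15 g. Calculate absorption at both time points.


2h absorption = 30.7%
24h absorption = 143.7%


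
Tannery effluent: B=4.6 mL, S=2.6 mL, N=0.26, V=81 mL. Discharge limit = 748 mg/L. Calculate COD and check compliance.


COD = 51.4 mg/L
Compliant: Yes


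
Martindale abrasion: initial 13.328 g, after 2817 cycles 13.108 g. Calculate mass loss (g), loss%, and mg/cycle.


Loss = 13.328 - 13.108 = 0.220 g
Loss% = 0.220 / 13.328 x 100 = 1.65%
Rate = 0.220 / 2817 x 1000 = 0.078 mg/cycle


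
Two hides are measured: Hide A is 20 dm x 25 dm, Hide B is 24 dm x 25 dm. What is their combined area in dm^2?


Hide A area = 20 x 25 = 500 dm^2
Hide B area = 24 x 25 = 600 dm^2
Total = 500 + 600 = 1100 dm^2


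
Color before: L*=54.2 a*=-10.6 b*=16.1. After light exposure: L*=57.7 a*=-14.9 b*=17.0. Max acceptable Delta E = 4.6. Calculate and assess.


dL = 3.5, da = -4.3, db = 0.9
dE = sqrt((3.5)^2 + (-4.3)^2 + (0.9)^2) = 5.62
Max = 4.6
Passes: No


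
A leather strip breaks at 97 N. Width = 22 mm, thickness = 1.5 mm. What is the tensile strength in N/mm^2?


Cross-sectional area = 22 x 1.5 = 33.0 mm^2
Tensile strength = 97 / 33.0 = 2.94 N/mm^2


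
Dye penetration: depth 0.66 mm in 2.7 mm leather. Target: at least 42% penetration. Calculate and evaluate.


Penetration = 24.4%
Meets target: No


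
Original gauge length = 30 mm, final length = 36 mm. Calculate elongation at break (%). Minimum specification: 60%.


Elongation = 20.0%
Meets spec: No

Extension = 36 - 30 = 6 mm
Elongation = 6 / 30 x 100 = 20.0%
Minimum required: 60%
Meets specification: No


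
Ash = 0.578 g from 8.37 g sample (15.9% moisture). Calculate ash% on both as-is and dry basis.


As-is ash = 6.91%
Dry-basis ash = 8.21%

As-is ash% = 0.578 / 8.37 x 100 = 6.91%
Dry mass = 8.37 x (100 - 15.9) / 100 = 7.03917 g
Dry-basis ash% = 0.578 / 7.03917 x 100 = 8.21%


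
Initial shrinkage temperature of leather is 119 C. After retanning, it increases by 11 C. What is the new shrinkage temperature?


New Ts = 119 + 11 = 130 C


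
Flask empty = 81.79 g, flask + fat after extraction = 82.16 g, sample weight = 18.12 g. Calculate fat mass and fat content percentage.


Fat mass = 0.37 g
Fat content = 2.0%


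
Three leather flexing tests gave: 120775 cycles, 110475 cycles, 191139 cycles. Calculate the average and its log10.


Average = 140796 cycles
log10 = 5.15


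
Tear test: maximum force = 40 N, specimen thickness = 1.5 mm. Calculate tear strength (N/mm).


26.7 N/mm

Tear strength = force / thickness
Tear = 40 / 1.5 = 26.7 N/mm


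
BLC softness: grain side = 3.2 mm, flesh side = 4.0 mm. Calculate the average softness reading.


3.60 mm

Average = (3.2 + 4.0) / 2
Average = 3.60 mm


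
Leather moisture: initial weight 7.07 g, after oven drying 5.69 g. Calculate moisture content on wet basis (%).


19.5%

Moisture = 7.07 - 5.69 = 1.38 g
MC = 1.38 / 7.07 x 100 = 19.5%


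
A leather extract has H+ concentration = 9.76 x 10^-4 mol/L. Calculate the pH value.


pH = -log10[H+]
pH = -log10(9.76 x 10^-4) = 3.01


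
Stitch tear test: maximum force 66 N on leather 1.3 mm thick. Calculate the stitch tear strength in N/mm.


Stitch tear strength = force / thickness
STS = 66 / 1.3 = 50.8 N/mm


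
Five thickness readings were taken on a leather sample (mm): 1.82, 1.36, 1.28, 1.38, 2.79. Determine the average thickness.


1.73 mm

Sum = 1.82 + 1.36 + 1.28 + 1.38 + 2.79 = 8.63
Average = 8.63 / 5 = 1.73 mm


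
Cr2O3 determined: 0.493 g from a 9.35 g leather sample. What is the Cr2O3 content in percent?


Cr2O3% = 0.493 / 9.35 x 100
Cr2O3% = 5.27%


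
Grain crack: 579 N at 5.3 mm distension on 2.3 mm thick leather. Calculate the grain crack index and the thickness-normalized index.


Crack index = 109.2 N/mm
Normalized index = 47.5 N/mm per mm

Crack index = 579 / 5.3 = 109.2 N/mm
Normalized = 109.2 / 2.3 = 47.5 N/mm per mm


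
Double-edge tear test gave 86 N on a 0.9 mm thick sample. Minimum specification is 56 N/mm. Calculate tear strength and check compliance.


Tear strength = 95.6 N/mm
Compliant: Yes

Tear strength = 86 / 0.9 = 95.6 N/mm
Required minimum = 56 N/mm
Compliant: Yes


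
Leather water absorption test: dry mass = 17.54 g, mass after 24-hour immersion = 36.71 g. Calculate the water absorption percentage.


109.3%

Water absorbed = 36.71 - 17.54 = 19.17 g
WA% = 19.17 / 17.54 x 100 = 109.3%


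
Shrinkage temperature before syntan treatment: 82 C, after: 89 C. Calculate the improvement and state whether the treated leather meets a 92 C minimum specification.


Improvement = 89 - 82 = 7 C
Spec check: 89 C >= 92 C? No


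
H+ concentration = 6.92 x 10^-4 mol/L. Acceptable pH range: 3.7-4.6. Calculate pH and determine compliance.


pH = 3.16
Compliant: No

pH = -log10(6.92 x 10^-4) = 3.16
Range: 3.7 to 4.6
Compliant: No


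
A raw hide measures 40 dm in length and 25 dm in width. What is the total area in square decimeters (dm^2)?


1000 dm^2

Area = length x width
Area = 40 x 25 = 1000 dm^2


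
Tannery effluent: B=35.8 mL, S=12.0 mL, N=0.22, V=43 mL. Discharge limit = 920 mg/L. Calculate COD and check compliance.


COD = (35.8 - 12.0) x 0.22 x 8000 / 43 = 974.1 mg/L
Limit: 920 mg/L
Compliant: No


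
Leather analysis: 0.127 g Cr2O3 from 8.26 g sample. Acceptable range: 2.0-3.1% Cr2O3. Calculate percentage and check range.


Cr2O3 = 1.54%
Within range: No


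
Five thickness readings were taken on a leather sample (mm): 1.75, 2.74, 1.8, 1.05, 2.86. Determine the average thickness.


2.04 mm

Sum = 1.75 + 2.74 + 1.8 + 1.05 + 2.86 = 10.20
Average = 10.20 / 5 = 2.04 mm


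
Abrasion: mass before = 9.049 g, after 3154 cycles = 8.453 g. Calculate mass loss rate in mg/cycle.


0.189 mg/cycle


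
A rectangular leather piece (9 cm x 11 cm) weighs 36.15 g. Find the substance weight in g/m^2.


3651.5 g/m^2

Area = 9 x 11 = 99 cm^2
SW = 36.15 / 99 x 10000 = 3651.5 g/m^2


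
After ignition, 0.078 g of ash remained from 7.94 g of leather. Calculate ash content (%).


Ash% = 0.078 / 7.94 x 100
Ash% = 0.98%


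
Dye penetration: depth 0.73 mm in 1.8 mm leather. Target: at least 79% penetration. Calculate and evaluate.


Penetration = 0.73 / 1.8 x 100 = 40.6%
Target: 79%
Meets target: No


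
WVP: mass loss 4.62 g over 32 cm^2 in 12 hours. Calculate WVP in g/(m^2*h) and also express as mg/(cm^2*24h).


WVP = 4.62 / (32 x 12) x 10000 = 120.31 g/(m^2*h)
Mass loss in mg = 4.62 x 1000 = 4620 mg
Per cm^2 per 24h in mg: 4620 x 24 / (32 x 12) = 110880 / 384 = 288.75 mg/(cm^2*24h)


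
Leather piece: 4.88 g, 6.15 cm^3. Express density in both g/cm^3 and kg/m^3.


0.793 g/cm^3
793 kg/m^3

Density = 4.88 / 6.15 = 0.793 g/cm^3
Convert: 0.793 x 1000 = 793 kg/m^3


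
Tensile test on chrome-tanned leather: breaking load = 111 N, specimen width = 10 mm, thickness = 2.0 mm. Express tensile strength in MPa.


5.55 MPa

Cross-section = 10 x 2.0 = 20.0 mm^2
TS = 111 / 20.0 = 5.55 MPa
(1 N/mm^2 = 1 MPa)


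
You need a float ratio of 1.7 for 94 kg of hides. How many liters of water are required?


Water = hide weight x target ratio
Water = 94 x 1.7 = 159.8 L


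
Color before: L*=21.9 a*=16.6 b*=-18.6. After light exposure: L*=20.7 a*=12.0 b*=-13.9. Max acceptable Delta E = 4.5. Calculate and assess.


Delta E = 6.69
Passes: No


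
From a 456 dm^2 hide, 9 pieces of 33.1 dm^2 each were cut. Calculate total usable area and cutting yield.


Total usable = 9 x 33.1 = 297.9 dm^2
Yield = 297.9 / 456 x 100 = 65.3%


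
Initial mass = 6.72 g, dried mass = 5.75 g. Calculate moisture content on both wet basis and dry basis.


Moisture lost = 6.72 - 5.75 = 0.97 g
Wet basis MC = 0.97 / 6.72 x 100 = 14.4%
Dry basis MC = 0.97 / 5.75 x 100 = 16.9%


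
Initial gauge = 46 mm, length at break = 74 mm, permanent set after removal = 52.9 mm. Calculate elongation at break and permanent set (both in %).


Elongation at break = 60.9%
Permanent set = 15.0%


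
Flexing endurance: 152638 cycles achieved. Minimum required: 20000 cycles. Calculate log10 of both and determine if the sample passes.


Achieved: log10 = 5.18
Required: log10 = 4.30
Passes: Yes


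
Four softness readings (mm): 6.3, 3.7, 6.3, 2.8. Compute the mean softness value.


Sum = 6.3 + 3.7 + 6.3 + 2.8
Mean = 19.1 / 4 = 4.78 mm


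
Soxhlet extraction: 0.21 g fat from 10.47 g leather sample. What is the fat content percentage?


Fat content = 0.21 / 10.47 x 100
Fat = 2.0%


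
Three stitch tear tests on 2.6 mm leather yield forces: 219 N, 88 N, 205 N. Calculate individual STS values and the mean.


STS1 = 84.2 N/mm
STS2 = 33.8 N/mm
STS3 = 78.8 N/mm
Mean = 65.6 N/mm

STS1 = 219 / 2.6 = 84.2 N/mm
STS2 = 88 / 2.6 = 33.8 N/mm
STS3 = 205 / 2.6 = 78.8 N/mm
Mean = (84.2 + 33.8 + 78.8) / 3 = 65.6 N/mm
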